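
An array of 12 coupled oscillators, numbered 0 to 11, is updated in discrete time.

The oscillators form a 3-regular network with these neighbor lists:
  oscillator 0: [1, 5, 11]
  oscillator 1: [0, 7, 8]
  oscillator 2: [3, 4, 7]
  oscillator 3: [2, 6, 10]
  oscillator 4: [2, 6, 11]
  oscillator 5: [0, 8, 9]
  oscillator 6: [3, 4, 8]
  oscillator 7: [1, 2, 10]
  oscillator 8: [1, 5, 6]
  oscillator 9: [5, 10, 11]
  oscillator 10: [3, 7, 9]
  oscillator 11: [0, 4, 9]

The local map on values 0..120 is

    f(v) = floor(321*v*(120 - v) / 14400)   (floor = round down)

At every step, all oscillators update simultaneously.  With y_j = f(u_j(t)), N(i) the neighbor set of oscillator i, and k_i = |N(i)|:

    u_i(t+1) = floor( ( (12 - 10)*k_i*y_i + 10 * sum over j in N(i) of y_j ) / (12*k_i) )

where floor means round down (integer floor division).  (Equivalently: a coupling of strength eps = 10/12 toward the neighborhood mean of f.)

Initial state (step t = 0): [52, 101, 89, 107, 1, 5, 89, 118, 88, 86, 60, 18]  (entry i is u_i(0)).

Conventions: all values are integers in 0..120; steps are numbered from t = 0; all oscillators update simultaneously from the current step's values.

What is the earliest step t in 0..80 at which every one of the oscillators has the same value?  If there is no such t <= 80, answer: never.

Answer: 5
Key observation: Synchronization is absorbing here: once all oscillators are equal they stay equal, and step 5 is the first all-equal step.

Derivation:
t=0: [52, 101, 89, 107, 1, 5, 89, 118, 88, 86, 60, 18]  (not all equal)
t=1: [39, 47, 20, 61, 45, 58, 36, 51, 42, 47, 41, 46]  (not all equal)
t=2: [75, 74, 72, 64, 64, 74, 74, 66, 74, 75, 77, 73]  (not all equal)
t=3: [75, 76, 78, 75, 76, 75, 77, 75, 75, 74, 76, 76]  (not all equal)
t=4: [74, 74, 74, 73, 73, 75, 74, 73, 74, 74, 74, 74]  (not all equal)
t=5: [75, 75, 75, 75, 75, 75, 75, 75, 75, 75, 75, 75]  (all equal)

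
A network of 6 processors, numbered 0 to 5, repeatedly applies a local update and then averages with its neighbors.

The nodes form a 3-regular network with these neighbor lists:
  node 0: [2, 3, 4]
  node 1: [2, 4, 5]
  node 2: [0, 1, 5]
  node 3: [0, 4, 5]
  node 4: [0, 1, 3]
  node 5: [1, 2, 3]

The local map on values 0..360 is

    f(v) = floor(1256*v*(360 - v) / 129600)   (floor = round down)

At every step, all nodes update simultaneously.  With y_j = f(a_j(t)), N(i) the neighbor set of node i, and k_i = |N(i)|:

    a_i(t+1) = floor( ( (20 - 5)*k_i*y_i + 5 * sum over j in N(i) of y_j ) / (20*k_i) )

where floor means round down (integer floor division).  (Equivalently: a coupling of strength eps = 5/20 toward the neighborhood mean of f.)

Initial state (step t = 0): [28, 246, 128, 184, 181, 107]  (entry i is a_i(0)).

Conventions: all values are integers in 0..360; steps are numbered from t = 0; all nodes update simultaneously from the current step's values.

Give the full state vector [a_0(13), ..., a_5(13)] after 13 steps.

Simulating step by step:
t=0: [28, 246, 128, 184, 181, 107]
t=1: [143, 275, 267, 290, 290, 269]
t=2: [277, 225, 243, 208, 207, 232]
t=3: [240, 292, 273, 297, 298, 288]
t=4: [258, 194, 228, 190, 188, 200]
t=5: [267, 310, 291, 307, 308, 308]
t=6: [222, 154, 190, 163, 161, 158]
t=7: [299, 307, 310, 309, 308, 309]
t=8: [170, 155, 152, 154, 156, 152]
t=9: [311, 306, 306, 307, 308, 306]
t=10: [149, 159, 158, 156, 154, 159]
t=11: [305, 308, 308, 307, 307, 308]
t=12: [160, 155, 155, 157, 157, 155]
t=13: [309, 307, 307, 308, 308, 307]

Answer: [309, 307, 307, 308, 308, 307]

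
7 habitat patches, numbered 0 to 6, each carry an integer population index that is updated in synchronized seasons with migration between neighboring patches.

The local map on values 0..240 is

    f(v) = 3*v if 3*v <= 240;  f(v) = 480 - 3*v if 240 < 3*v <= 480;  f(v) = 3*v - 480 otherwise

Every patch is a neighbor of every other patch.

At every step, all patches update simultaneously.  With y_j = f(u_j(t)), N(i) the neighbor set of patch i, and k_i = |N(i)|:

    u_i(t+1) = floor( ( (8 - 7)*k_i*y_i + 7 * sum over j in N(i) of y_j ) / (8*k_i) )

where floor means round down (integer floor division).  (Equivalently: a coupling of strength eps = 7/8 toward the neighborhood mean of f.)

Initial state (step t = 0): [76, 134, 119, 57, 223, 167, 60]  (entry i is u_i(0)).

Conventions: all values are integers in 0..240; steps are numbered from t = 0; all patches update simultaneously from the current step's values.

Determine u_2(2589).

Simulating step by step:
t=0: [76, 134, 119, 57, 223, 167, 60]
t=1: [139, 142, 141, 140, 140, 143, 140]
t=2: [57, 57, 57, 57, 57, 58, 57]
t=3: [171, 171, 171, 171, 171, 171, 171]
t=4: [33, 33, 33, 33, 33, 33, 33]
t=5: [99, 99, 99, 99, 99, 99, 99]
t=6: [183, 183, 183, 183, 183, 183, 183]
t=7: [69, 69, 69, 69, 69, 69, 69]
t=8: [207, 207, 207, 207, 207, 207, 207]
t=9: [141, 141, 141, 141, 141, 141, 141]
t=10: [57, 57, 57, 57, 57, 57, 57]
t=11: [171, 171, 171, 171, 171, 171, 171]

Answer: u_2(2589) = 99
Key observation: The state at step 3, [171, 171, 171, 171, 171, 171, 171], reappears at step 11: the system is in a cycle of period 8 from step 3 on.  Therefore the state at step 2589 equals the state at step 3 + ((2589 - 3) mod 8) = 5, which is [99, 99, 99, 99, 99, 99, 99].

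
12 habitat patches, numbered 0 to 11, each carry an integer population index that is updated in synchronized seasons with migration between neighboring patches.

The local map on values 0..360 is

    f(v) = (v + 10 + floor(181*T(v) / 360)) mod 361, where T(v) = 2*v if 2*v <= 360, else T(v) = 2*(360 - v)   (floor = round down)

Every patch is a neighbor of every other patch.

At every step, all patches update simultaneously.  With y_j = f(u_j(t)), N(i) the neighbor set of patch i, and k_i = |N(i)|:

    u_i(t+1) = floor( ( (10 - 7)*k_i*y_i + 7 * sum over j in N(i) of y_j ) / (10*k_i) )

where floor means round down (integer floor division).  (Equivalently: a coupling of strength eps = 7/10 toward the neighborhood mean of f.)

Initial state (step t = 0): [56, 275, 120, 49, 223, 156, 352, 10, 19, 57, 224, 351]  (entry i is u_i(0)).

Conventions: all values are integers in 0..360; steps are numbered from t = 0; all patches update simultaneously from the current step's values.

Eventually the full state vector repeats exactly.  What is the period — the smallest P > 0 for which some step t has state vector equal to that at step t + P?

Simulating step by step:
t=0: [56, 275, 120, 49, 223, 156, 352, 10, 19, 57, 224, 351]
t=1: [95, 68, 125, 92, 68, 142, 68, 73, 78, 96, 68, 68]
t=2: [187, 174, 201, 185, 174, 209, 174, 177, 179, 187, 174, 174]
t=3: [119, 202, 119, 119, 202, 119, 202, 118, 119, 119, 202, 202]
t=4: [171, 115, 171, 171, 115, 171, 115, 171, 171, 171, 115, 115]
t=5: [316, 289, 316, 316, 289, 316, 289, 316, 316, 316, 289, 289]
t=6: [9, 9, 9, 9, 9, 9, 9, 9, 9, 9, 9, 9]
t=7: [28, 28, 28, 28, 28, 28, 28, 28, 28, 28, 28, 28]
t=8: [66, 66, 66, 66, 66, 66, 66, 66, 66, 66, 66, 66]
t=9: [142, 142, 142, 142, 142, 142, 142, 142, 142, 142, 142, 142]
t=10: [294, 294, 294, 294, 294, 294, 294, 294, 294, 294, 294, 294]
t=11: [9, 9, 9, 9, 9, 9, 9, 9, 9, 9, 9, 9]

Answer: 5
Key observation: The state at step 6, [9, 9, 9, 9, 9, 9, 9, 9, 9, 9, 9, 9], reappears at step 11 — and no state repeats earlier — so the cycle the system enters has period 5.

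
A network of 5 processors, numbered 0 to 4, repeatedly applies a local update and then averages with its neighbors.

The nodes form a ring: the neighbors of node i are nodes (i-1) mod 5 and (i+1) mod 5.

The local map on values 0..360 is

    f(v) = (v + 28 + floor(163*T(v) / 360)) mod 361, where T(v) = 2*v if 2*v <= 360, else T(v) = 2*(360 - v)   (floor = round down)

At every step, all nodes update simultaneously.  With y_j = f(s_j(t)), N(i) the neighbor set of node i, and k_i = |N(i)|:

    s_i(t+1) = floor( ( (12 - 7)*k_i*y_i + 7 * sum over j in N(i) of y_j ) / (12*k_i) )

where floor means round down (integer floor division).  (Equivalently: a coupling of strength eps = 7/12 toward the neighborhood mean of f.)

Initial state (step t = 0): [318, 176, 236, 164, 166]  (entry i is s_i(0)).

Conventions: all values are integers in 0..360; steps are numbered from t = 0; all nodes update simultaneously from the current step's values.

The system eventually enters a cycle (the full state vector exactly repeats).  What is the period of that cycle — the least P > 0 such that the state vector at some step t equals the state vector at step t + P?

Answer: 4
Key observation: The state at step 28, [26, 26, 26, 26, 26], reappears at step 32 — and no state repeats earlier — so the cycle the system enters has period 4.

Derivation:
t=0: [318, 176, 236, 164, 166]
t=1: [110, 11, 106, 246, 249]
t=2: [117, 155, 114, 78, 80]
t=3: [250, 278, 247, 197, 199]
t=4: [15, 17, 15, 12, 12]
t=5: [55, 57, 55, 51, 51]
t=6: [131, 133, 131, 127, 127]
t=7: [276, 278, 276, 272, 272]
t=8: [18, 19, 18, 18, 18]
t=9: [62, 62, 62, 62, 62]
t=10: [146, 146, 146, 146, 146]
t=11: [306, 306, 306, 306, 306]
t=12: [21, 21, 21, 21, 21]
t=13: [68, 68, 68, 68, 68]
t=14: [157, 157, 157, 157, 157]
t=15: [327, 327, 327, 327, 327]
t=16: [23, 23, 23, 23, 23]
t=17: [71, 71, 71, 71, 71]
t=18: [163, 163, 163, 163, 163]
t=19: [338, 338, 338, 338, 338]
t=20: [24, 24, 24, 24, 24]
t=21: [73, 73, 73, 73, 73]
t=22: [167, 167, 167, 167, 167]
t=23: [346, 346, 346, 346, 346]
t=24: [25, 25, 25, 25, 25]
t=25: [75, 75, 75, 75, 75]
t=26: [170, 170, 170, 170, 170]
t=27: [351, 351, 351, 351, 351]
t=28: [26, 26, 26, 26, 26]
t=29: [77, 77, 77, 77, 77]
t=30: [174, 174, 174, 174, 174]
t=31: [359, 359, 359, 359, 359]
t=32: [26, 26, 26, 26, 26]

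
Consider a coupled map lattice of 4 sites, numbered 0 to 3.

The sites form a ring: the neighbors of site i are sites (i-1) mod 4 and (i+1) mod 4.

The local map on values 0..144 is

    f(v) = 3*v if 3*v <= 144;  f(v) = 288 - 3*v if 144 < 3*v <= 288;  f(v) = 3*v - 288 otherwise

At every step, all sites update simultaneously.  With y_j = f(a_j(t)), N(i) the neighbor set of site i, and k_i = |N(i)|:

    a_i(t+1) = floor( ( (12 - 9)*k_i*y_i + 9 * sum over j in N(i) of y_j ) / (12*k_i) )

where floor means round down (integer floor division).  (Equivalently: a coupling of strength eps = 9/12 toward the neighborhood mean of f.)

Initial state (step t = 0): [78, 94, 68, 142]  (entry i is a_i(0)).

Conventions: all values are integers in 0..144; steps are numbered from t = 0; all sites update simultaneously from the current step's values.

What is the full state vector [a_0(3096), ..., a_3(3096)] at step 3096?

Answer: [36, 36, 36, 36]
Key observation: The state at step 23, [108, 108, 108, 108], reappears at step 25: the system is in a cycle of period 2 from step 23 on.  Therefore the state at step 3096 equals the state at step 23 + ((3096 - 23) mod 2) = 24, which is [36, 36, 36, 36].

Derivation:
t=0: [78, 94, 68, 142]
t=1: [67, 53, 75, 86]
t=2: [81, 88, 75, 63]
t=3: [57, 46, 61, 65]
t=4: [115, 117, 112, 106]
t=5: [49, 55, 46, 46]
t=6: [133, 135, 132, 139]
t=7: [120, 111, 119, 114]
t=8: [55, 64, 54, 66]
t=9: [100, 117, 101, 115]
t=10: [48, 25, 48, 24]
t=11: [91, 126, 91, 126]
t=12: [71, 33, 71, 33]
t=13: [93, 81, 93, 81]
t=14: [36, 18, 36, 18]
t=15: [67, 94, 67, 94]
t=16: [26, 66, 26, 66]
t=17: [87, 81, 87, 81]
t=18: [40, 31, 40, 31]
t=19: [99, 113, 99, 113]
t=20: [40, 19, 40, 19]
t=21: [72, 104, 72, 104]
t=22: [36, 60, 36, 60]
t=23: [108, 108, 108, 108]
t=24: [36, 36, 36, 36]
t=25: [108, 108, 108, 108]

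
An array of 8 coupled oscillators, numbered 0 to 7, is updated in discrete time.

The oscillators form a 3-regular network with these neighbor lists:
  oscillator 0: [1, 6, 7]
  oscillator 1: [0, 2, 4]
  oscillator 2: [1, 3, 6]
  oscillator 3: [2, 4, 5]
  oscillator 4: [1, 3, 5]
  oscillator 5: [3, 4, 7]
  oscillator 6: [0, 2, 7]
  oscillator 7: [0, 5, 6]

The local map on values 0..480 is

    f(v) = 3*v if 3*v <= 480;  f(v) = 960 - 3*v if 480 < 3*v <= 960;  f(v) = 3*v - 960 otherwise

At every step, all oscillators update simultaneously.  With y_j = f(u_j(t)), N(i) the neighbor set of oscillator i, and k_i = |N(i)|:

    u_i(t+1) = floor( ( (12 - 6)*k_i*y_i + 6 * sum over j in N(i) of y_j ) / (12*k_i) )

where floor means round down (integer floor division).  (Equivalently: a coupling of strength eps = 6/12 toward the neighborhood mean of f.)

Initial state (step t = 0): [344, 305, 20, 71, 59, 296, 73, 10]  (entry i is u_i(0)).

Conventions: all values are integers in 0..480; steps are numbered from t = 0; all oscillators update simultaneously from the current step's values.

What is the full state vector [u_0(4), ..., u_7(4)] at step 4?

Answer: [354, 390, 345, 379, 411, 400, 309, 347]

Derivation:
t=0: [344, 305, 20, 71, 59, 296, 73, 10]
t=1: [85, 74, 109, 158, 143, 106, 136, 75]
t=2: [270, 279, 347, 416, 383, 347, 338, 276]
t=3: [126, 131, 118, 202, 176, 142, 87, 113]
t=4: [354, 390, 345, 379, 411, 400, 309, 347]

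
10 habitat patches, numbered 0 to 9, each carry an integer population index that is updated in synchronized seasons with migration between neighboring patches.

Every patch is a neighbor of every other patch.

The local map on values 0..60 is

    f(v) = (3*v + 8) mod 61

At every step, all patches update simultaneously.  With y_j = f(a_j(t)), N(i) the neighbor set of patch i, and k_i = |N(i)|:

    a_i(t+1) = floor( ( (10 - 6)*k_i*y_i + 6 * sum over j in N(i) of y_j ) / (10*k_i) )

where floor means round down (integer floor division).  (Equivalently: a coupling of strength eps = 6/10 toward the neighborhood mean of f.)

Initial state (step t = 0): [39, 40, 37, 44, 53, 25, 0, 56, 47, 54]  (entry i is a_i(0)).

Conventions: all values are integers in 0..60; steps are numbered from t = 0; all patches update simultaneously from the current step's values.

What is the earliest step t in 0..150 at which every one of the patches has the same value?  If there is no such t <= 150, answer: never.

Simulating step by step:
t=0: [39, 40, 37, 44, 53, 25, 0, 56, 47, 54]  (not all equal)
t=1: [20, 21, 38, 25, 34, 26, 21, 37, 28, 35]  (not all equal)
t=2: [19, 20, 17, 24, 33, 25, 20, 36, 27, 34]  (not all equal)
t=3: [21, 22, 39, 26, 35, 27, 22, 38, 29, 36]  (not all equal)
t=4: [18, 19, 16, 23, 32, 24, 19, 15, 26, 33]  (not all equal)
t=5: [18, 19, 36, 23, 32, 24, 19, 35, 26, 33]  (not all equal)
t=6: [18, 19, 36, 23, 32, 24, 19, 35, 26, 33]  (not all equal)

Answer: never
Key observation: The state at step 5 reappears at step 6 — the system is in a cycle of period 1 from step 5 on.  No step 0..6 is synchronized, and the cycle repeats forever, so no step up to 150 (or ever) has all patches equal.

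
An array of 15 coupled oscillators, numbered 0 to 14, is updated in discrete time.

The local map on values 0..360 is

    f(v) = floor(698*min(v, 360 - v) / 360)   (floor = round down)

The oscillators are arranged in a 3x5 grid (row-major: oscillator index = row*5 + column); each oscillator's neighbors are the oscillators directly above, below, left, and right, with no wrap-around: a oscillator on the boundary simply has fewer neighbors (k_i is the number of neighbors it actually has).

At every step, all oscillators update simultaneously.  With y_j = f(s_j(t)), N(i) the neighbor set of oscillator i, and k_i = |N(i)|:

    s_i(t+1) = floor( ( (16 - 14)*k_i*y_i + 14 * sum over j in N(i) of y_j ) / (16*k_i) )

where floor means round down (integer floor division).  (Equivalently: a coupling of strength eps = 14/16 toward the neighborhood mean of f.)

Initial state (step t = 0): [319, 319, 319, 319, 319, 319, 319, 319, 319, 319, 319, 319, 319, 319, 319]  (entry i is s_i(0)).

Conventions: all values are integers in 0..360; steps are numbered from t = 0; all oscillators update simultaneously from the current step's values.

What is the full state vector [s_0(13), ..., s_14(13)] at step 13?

Answer: [186, 186, 186, 186, 186, 186, 186, 186, 186, 186, 186, 186, 186, 186, 186]

Derivation:
t=0: [319, 319, 319, 319, 319, 319, 319, 319, 319, 319, 319, 319, 319, 319, 319]
t=1: [79, 79, 79, 79, 79, 79, 79, 79, 79, 79, 79, 79, 79, 79, 79]
t=2: [153, 153, 153, 153, 153, 153, 153, 153, 153, 153, 153, 153, 153, 153, 153]
t=3: [296, 296, 296, 296, 296, 296, 296, 296, 296, 296, 296, 296, 296, 296, 296]
t=4: [124, 124, 124, 124, 124, 124, 124, 124, 124, 124, 124, 124, 124, 124, 124]
t=5: [240, 240, 240, 240, 240, 240, 240, 240, 240, 240, 240, 240, 240, 240, 240]
t=6: [232, 232, 232, 232, 232, 232, 232, 232, 232, 232, 232, 232, 232, 232, 232]
t=7: [248, 248, 248, 248, 248, 248, 248, 248, 248, 248, 248, 248, 248, 248, 248]
t=8: [217, 217, 217, 217, 217, 217, 217, 217, 217, 217, 217, 217, 217, 217, 217]
t=9: [277, 277, 277, 277, 277, 277, 277, 277, 277, 277, 277, 277, 277, 277, 277]
t=10: [160, 160, 160, 160, 160, 160, 160, 160, 160, 160, 160, 160, 160, 160, 160]
t=11: [310, 310, 310, 310, 310, 310, 310, 310, 310, 310, 310, 310, 310, 310, 310]
t=12: [96, 96, 96, 96, 96, 96, 96, 96, 96, 96, 96, 96, 96, 96, 96]
t=13: [186, 186, 186, 186, 186, 186, 186, 186, 186, 186, 186, 186, 186, 186, 186]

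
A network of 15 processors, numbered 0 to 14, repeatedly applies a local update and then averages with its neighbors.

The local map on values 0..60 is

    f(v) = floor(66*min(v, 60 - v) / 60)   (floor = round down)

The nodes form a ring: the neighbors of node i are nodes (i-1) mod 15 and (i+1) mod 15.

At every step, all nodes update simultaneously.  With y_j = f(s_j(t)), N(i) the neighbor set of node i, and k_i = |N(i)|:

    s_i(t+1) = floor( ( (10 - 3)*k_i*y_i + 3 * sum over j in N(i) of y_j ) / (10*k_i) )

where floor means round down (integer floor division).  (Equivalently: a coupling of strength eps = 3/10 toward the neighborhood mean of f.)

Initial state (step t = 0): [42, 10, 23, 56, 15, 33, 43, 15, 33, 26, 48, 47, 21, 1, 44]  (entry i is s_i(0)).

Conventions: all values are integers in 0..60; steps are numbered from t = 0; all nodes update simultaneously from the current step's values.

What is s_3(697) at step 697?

Simulating step by step:
t=0: [42, 10, 23, 56, 15, 33, 43, 15, 33, 26, 48, 47, 21, 1, 44]
t=1: [17, 14, 19, 8, 16, 25, 19, 18, 26, 25, 15, 15, 18, 6, 14]
t=2: [17, 16, 17, 11, 17, 24, 20, 20, 26, 25, 17, 16, 16, 9, 14]
t=3: [17, 17, 16, 13, 18, 24, 22, 22, 26, 25, 19, 17, 15, 11, 14]
t=4: [17, 17, 16, 15, 19, 24, 24, 24, 27, 26, 20, 18, 15, 13, 15]
t=5: [17, 17, 17, 16, 20, 25, 26, 26, 28, 27, 22, 19, 16, 14, 16]
t=6: [17, 18, 17, 17, 22, 26, 27, 28, 29, 28, 24, 20, 17, 15, 16]
t=7: [18, 18, 18, 18, 23, 27, 29, 30, 30, 29, 26, 22, 18, 16, 17]
t=8: [18, 19, 19, 19, 24, 28, 31, 32, 32, 30, 27, 23, 19, 17, 18]
t=9: [19, 19, 20, 20, 25, 29, 30, 30, 30, 31, 29, 24, 20, 18, 18]
t=10: [19, 20, 21, 22, 26, 30, 32, 33, 32, 31, 30, 26, 22, 19, 19]
t=11: [20, 21, 23, 24, 28, 31, 30, 29, 30, 31, 31, 28, 24, 20, 20]
t=12: [22, 23, 24, 26, 29, 31, 32, 31, 32, 31, 30, 29, 26, 22, 22]
t=13: [24, 25, 26, 28, 30, 30, 30, 30, 30, 31, 32, 30, 27, 24, 24]
t=14: [26, 27, 28, 30, 32, 33, 33, 33, 32, 31, 30, 31, 29, 26, 26]
t=15: [28, 29, 30, 32, 30, 29, 29, 29, 30, 31, 32, 31, 30, 28, 28]
t=16: [30, 31, 32, 30, 32, 31, 31, 31, 32, 31, 30, 31, 32, 30, 30]
t=17: [32, 31, 30, 32, 30, 30, 31, 30, 30, 31, 32, 31, 30, 32, 33]
t=18: [30, 31, 32, 30, 32, 32, 31, 32, 32, 31, 30, 31, 32, 30, 29]
t=19: [32, 31, 30, 32, 30, 30, 30, 30, 30, 31, 32, 31, 30, 32, 31]
t=20: [30, 31, 32, 30, 32, 33, 33, 33, 32, 31, 30, 31, 32, 30, 30]
t=21: [32, 31, 30, 32, 30, 29, 29, 29, 30, 31, 32, 31, 30, 32, 33]
t=22: [30, 31, 32, 30, 32, 31, 31, 31, 32, 31, 30, 31, 32, 30, 29]
t=23: [32, 31, 30, 32, 30, 30, 31, 30, 30, 31, 32, 31, 30, 32, 31]
t=24: [30, 31, 32, 30, 32, 32, 31, 32, 32, 31, 30, 31, 32, 30, 30]
t=25: [32, 31, 30, 32, 30, 30, 30, 30, 30, 31, 32, 31, 30, 32, 33]
t=26: [30, 31, 32, 30, 32, 33, 33, 33, 32, 31, 30, 31, 32, 30, 29]
t=27: [32, 31, 30, 32, 30, 29, 29, 29, 30, 31, 32, 31, 30, 32, 31]
t=28: [30, 31, 32, 30, 32, 31, 31, 31, 32, 31, 30, 31, 32, 30, 30]

Answer: s_3(697) = 32
Key observation: The state at step 16, [30, 31, 32, 30, 32, 31, 31, 31, 32, 31, 30, 31, 32, 30, 30], reappears at step 28: the system is in a cycle of period 12 from step 16 on.  Therefore the state at step 697 equals the state at step 16 + ((697 - 16) mod 12) = 25, which is [32, 31, 30, 32, 30, 30, 30, 30, 30, 31, 32, 31, 30, 32, 33].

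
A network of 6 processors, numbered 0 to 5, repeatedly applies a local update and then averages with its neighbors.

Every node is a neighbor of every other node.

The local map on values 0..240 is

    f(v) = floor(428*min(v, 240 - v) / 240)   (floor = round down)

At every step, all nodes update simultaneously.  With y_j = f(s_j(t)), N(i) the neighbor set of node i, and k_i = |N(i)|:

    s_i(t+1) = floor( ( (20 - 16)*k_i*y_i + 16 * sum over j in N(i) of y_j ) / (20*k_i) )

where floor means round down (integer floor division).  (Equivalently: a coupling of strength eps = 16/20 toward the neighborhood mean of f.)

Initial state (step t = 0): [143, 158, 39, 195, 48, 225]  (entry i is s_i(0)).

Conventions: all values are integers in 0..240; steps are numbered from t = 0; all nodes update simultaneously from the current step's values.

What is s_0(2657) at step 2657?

Answer: s_0(2657) = 107
Key observation: The state at step 6, [107, 107, 107, 107, 107, 107], reappears at step 17: the system is in a cycle of period 11 from step 6 on.  Therefore the state at step 2657 equals the state at step 6 + ((2657 - 6) mod 11) = 6, which is [107, 107, 107, 107, 107, 107].

Derivation:
t=0: [143, 158, 39, 195, 48, 225]
t=1: [99, 98, 95, 95, 95, 93]
t=2: [170, 170, 170, 170, 170, 170]
t=3: [124, 124, 124, 124, 124, 124]
t=4: [206, 206, 206, 206, 206, 206]
t=5: [60, 60, 60, 60, 60, 60]
t=6: [107, 107, 107, 107, 107, 107]
t=7: [190, 190, 190, 190, 190, 190]
t=8: [89, 89, 89, 89, 89, 89]
t=9: [158, 158, 158, 158, 158, 158]
t=10: [146, 146, 146, 146, 146, 146]
t=11: [167, 167, 167, 167, 167, 167]
t=12: [130, 130, 130, 130, 130, 130]
t=13: [196, 196, 196, 196, 196, 196]
t=14: [78, 78, 78, 78, 78, 78]
t=15: [139, 139, 139, 139, 139, 139]
t=16: [180, 180, 180, 180, 180, 180]
t=17: [107, 107, 107, 107, 107, 107]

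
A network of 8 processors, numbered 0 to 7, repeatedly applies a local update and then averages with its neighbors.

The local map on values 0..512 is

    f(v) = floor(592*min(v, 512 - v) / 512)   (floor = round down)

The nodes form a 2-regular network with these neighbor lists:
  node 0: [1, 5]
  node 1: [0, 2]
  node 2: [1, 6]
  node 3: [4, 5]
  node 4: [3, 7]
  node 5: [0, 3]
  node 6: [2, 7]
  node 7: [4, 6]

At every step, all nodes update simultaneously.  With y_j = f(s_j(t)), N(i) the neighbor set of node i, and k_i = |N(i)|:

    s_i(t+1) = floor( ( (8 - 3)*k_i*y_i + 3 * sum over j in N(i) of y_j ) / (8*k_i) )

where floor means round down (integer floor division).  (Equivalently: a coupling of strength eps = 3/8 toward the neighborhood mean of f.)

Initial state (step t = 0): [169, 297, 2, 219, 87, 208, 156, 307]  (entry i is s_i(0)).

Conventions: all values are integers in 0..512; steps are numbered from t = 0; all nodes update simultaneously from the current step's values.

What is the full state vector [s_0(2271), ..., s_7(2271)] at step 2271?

Answer: [293, 293, 293, 293, 293, 293, 294, 293]
Key observation: The state at step 26, [254, 254, 255, 254, 254, 254, 255, 255], reappears at step 30: the system is in a cycle of period 4 from step 26 on.  Therefore the state at step 2271 equals the state at step 26 + ((2271 - 26) mod 4) = 27, which is [293, 293, 293, 293, 293, 293, 294, 293].

Derivation:
t=0: [169, 297, 2, 219, 87, 208, 156, 307]
t=1: [213, 191, 81, 221, 154, 234, 157, 200]
t=2: [245, 201, 133, 243, 202, 262, 173, 211]
t=3: [274, 226, 176, 272, 243, 286, 199, 233]
t=4: [269, 252, 218, 274, 277, 266, 232, 263]
t=5: [282, 281, 262, 275, 274, 281, 268, 280]
t=6: [265, 270, 283, 272, 273, 267, 280, 271]
t=7: [283, 277, 267, 277, 276, 282, 269, 275]
t=8: [265, 271, 280, 270, 272, 265, 279, 274]
t=9: [283, 277, 270, 279, 277, 283, 269, 274]
t=10: [265, 271, 277, 268, 271, 264, 278, 275]
t=11: [283, 278, 272, 282, 278, 285, 270, 274]
t=12: [264, 270, 276, 265, 270, 262, 277, 274]
t=13: [285, 279, 273, 284, 279, 287, 271, 275]
t=14: [262, 269, 275, 263, 268, 260, 276, 273]
t=15: [287, 280, 274, 286, 281, 289, 273, 276]
t=16: [260, 267, 273, 261, 266, 258, 275, 271]
t=17: [289, 283, 276, 289, 284, 292, 275, 278]
t=18: [257, 264, 270, 257, 263, 255, 272, 269]
t=19: [292, 286, 279, 292, 287, 294, 277, 280]
t=20: [254, 261, 267, 254, 260, 252, 270, 267]
t=21: [292, 289, 283, 292, 289, 291, 280, 283]
t=22: [254, 257, 263, 254, 257, 254, 266, 263]
t=23: [293, 292, 287, 293, 292, 293, 285, 287]
t=24: [253, 254, 259, 253, 254, 253, 261, 259]
t=25: [292, 292, 291, 292, 292, 292, 290, 291]
t=26: [254, 254, 255, 254, 254, 254, 255, 255]
t=27: [293, 293, 293, 293, 293, 293, 294, 293]
t=28: [253, 253, 252, 253, 253, 253, 252, 252]
t=29: [292, 291, 291, 292, 291, 292, 291, 291]
t=30: [254, 254, 255, 254, 254, 254, 255, 255]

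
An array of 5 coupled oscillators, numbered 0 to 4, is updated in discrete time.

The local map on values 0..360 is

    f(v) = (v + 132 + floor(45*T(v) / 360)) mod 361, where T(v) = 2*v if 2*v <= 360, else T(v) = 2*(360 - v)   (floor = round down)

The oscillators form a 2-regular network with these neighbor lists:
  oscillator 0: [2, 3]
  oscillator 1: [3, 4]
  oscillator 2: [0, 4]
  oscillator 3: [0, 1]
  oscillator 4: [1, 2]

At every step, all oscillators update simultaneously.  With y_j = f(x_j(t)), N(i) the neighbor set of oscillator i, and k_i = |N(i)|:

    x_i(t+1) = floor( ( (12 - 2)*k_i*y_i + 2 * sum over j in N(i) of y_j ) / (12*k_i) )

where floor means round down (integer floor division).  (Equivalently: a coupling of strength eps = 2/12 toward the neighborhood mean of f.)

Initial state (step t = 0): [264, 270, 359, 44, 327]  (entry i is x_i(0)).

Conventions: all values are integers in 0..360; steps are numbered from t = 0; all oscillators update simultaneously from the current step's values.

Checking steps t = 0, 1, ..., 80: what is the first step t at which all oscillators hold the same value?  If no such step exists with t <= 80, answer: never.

Answer: 17
Key observation: Synchronization is absorbing here: once all oscillators are equal they stay equal, and step 17 is the first all-equal step.

Derivation:
t=0: [264, 270, 359, 44, 327]  (not all equal)
t=1: [75, 76, 122, 166, 104]  (not all equal)
t=2: [239, 239, 277, 320, 260]  (not all equal)
t=3: [47, 46, 64, 90, 55]  (not all equal)
t=4: [196, 194, 209, 234, 200]  (not all equal)
t=5: [11, 8, 15, 31, 11]  (not all equal)
t=6: [147, 144, 149, 165, 145]  (not all equal)
t=7: [317, 314, 317, 333, 313]  (not all equal)
t=8: [99, 97, 97, 107, 95]  (not all equal)
t=9: [255, 253, 252, 263, 250]  (not all equal)
t=10: [52, 50, 50, 56, 48]  (not all equal)
t=11: [197, 194, 194, 200, 192]  (not all equal)
t=12: [8, 6, 6, 10, 5]  (not all equal)
t=13: [141, 139, 139, 143, 138]  (not all equal)
t=14: [307, 305, 305, 309, 304]  (not all equal)
t=15: [90, 89, 89, 91, 89]  (not all equal)
t=16: [244, 243, 243, 244, 243]  (not all equal)
t=17: [43, 43, 43, 43, 43]  (all equal)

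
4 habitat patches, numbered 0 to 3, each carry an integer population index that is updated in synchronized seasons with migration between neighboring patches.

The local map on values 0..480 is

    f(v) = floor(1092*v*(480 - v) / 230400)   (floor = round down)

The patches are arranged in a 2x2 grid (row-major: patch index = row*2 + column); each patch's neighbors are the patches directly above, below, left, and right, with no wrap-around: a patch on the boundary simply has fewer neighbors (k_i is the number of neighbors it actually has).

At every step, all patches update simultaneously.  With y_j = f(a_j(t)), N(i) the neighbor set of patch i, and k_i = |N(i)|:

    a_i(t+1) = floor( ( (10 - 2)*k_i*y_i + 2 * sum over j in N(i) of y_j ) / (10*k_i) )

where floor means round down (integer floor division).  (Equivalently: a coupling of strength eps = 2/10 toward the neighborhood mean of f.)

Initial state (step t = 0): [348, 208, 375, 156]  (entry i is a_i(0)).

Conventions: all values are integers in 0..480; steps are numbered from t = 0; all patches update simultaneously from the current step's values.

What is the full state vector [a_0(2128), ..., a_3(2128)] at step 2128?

Answer: [269, 269, 269, 269]
Key observation: The state at step 4, [269, 269, 269, 269], reappears at step 5: the system is in a cycle of period 1 from step 4 on.  Therefore the state at step 2128 equals the state at step 4 + ((2128 - 4) mod 1) = 4, which is [269, 269, 269, 269].

Derivation:
t=0: [348, 208, 375, 156]
t=1: [219, 260, 194, 236]
t=2: [269, 271, 263, 270]
t=3: [269, 268, 269, 268]
t=4: [269, 269, 269, 269]
t=5: [269, 269, 269, 269]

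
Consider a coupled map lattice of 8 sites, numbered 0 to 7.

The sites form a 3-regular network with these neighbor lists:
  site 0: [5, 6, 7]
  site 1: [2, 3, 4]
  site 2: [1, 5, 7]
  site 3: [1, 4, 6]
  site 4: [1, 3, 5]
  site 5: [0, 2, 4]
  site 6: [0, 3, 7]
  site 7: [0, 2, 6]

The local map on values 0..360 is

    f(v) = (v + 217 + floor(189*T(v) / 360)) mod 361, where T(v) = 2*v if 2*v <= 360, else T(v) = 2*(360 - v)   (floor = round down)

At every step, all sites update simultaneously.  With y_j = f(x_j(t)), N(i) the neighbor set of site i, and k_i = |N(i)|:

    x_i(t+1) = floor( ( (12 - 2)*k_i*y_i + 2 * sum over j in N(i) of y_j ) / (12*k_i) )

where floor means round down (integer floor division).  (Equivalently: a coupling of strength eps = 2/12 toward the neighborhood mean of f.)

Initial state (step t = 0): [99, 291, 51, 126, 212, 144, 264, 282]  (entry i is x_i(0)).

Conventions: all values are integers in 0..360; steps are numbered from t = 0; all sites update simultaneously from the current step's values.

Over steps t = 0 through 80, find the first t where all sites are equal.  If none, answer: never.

Answer: 6
Key observation: Synchronization is absorbing here: once all sites are equal they stay equal, and step 6 is the first all-equal step.

Derivation:
t=0: [99, 291, 51, 126, 212, 144, 264, 282]  (not all equal)
t=1: [81, 219, 300, 131, 212, 159, 205, 215]  (not all equal)
t=2: [53, 217, 217, 140, 215, 176, 206, 211]  (not all equal)
t=3: [307, 218, 222, 156, 218, 222, 224, 228]  (not all equal)
t=4: [218, 220, 222, 182, 220, 221, 219, 221]  (not all equal)
t=5: [222, 223, 222, 223, 223, 222, 223, 222]  (not all equal)
t=6: [222, 222, 222, 222, 222, 222, 222, 222]  (all equal)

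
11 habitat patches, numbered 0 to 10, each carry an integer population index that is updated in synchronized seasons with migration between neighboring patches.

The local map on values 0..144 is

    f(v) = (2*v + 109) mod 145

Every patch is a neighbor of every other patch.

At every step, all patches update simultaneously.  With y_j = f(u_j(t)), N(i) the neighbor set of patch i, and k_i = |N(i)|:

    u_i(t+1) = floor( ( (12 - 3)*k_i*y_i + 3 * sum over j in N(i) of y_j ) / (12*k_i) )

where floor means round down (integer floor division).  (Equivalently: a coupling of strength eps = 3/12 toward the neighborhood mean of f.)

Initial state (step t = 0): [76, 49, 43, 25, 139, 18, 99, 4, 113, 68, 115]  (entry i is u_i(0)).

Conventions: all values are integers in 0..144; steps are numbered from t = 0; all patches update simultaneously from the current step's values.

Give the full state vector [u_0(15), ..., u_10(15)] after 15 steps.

Answer: [46, 46, 56, 41, 25, 49, 54, 82, 82, 28, 56]

Derivation:
t=0: [76, 49, 43, 25, 139, 18, 99, 4, 113, 68, 115]
t=1: [100, 61, 52, 26, 87, 16, 29, 101, 49, 89, 52]
t=2: [33, 81, 68, 31, 119, 121, 35, 34, 64, 122, 68]
t=3: [39, 109, 90, 36, 59, 62, 42, 41, 84, 63, 90]
t=4: [52, 49, 126, 48, 81, 86, 57, 55, 117, 87, 126]
t=5: [72, 68, 74, 66, 114, 122, 79, 77, 61, 123, 74]
t=6: [104, 98, 106, 95, 59, 71, 114, 111, 88, 72, 106]
t=7: [35, 26, 38, 22, 75, 92, 50, 45, 117, 94, 38]
t=8: [35, 22, 39, 16, 93, 13, 57, 49, 49, 15, 39]
t=9: [43, 24, 49, 120, 22, 116, 75, 63, 63, 119, 49]
t=10: [52, 25, 61, 59, 22, 53, 99, 81, 81, 57, 61]
t=11: [68, 29, 81, 78, 24, 69, 31, 110, 110, 75, 81]
t=12: [93, 36, 112, 107, 29, 94, 39, 48, 48, 103, 112]
t=13: [13, 35, 40, 33, 25, 14, 39, 52, 52, 27, 40]
t=14: [113, 40, 47, 37, 26, 115, 46, 65, 65, 28, 47]
t=15: [46, 46, 56, 41, 25, 49, 54, 82, 82, 28, 56]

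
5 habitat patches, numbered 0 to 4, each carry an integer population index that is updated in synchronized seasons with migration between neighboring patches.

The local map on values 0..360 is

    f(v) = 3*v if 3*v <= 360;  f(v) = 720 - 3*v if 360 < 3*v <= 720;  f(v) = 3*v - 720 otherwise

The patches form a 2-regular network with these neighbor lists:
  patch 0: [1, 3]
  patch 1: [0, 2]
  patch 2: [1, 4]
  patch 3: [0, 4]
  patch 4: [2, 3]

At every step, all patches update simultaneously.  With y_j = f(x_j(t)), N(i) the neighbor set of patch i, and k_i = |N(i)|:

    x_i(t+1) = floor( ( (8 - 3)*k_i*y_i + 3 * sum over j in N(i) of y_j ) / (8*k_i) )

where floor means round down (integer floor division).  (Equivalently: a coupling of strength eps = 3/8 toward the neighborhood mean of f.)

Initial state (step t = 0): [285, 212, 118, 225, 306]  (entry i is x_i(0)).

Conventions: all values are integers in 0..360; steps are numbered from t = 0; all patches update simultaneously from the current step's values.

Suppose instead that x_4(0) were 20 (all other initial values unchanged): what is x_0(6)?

Answer: x_0(6) = 286
Key observation: This trace re-runs the system from the modified initial state.

Derivation:
t=0: [285, 212, 118, 225, 20]
t=1: [108, 144, 248, 64, 112]
t=2: [292, 245, 132, 243, 250]
t=3: [102, 99, 210, 40, 81]
t=4: [269, 259, 157, 177, 191]
t=5: [100, 98, 193, 162, 174]
t=6: [286, 266, 180, 239, 194]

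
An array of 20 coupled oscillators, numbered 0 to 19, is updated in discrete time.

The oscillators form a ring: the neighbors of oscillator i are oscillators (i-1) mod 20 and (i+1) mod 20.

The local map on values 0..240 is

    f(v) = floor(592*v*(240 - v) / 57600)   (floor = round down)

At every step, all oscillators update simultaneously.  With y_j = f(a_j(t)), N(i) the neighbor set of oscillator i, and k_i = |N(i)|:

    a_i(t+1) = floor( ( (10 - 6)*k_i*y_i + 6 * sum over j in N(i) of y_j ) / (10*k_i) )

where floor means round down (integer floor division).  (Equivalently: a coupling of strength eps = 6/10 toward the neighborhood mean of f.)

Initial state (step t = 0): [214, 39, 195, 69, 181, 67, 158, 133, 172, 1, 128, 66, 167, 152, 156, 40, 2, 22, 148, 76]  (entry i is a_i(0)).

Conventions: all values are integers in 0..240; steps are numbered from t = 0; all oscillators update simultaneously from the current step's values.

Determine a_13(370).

Simulating step by step:
t=0: [214, 39, 195, 69, 181, 67, 158, 133, 172, 1, 128, 66, 167, 152, 156, 40, 2, 22, 148, 76]
t=1: [85, 76, 96, 108, 115, 120, 132, 134, 92, 80, 94, 128, 126, 132, 119, 74, 40, 62, 108, 110]
t=2: [136, 134, 139, 145, 147, 147, 146, 143, 138, 136, 139, 145, 146, 146, 140, 119, 104, 113, 136, 142]
t=3: [144, 144, 143, 141, 140, 140, 141, 142, 143, 144, 143, 141, 141, 141, 143, 145, 146, 145, 145, 144]
t=4: [142, 142, 142, 142, 143, 143, 143, 142, 142, 142, 142, 142, 143, 142, 142, 141, 141, 141, 141, 141]
t=5: [143, 143, 143, 142, 142, 142, 142, 142, 143, 143, 143, 142, 142, 142, 143, 143, 143, 143, 143, 143]
t=6: [142, 142, 142, 142, 143, 143, 143, 142, 142, 142, 142, 142, 143, 142, 142, 142, 142, 142, 142, 142]
t=7: [143, 143, 143, 142, 142, 142, 142, 142, 143, 143, 143, 142, 142, 142, 143, 143, 143, 143, 143, 143]

Answer: a_13(370) = 142
Key observation: The state at step 5, [143, 143, 143, 142, 142, 142, 142, 142, 143, 143, 143, 142, 142, 142, 143, 143, 143, 143, 143, 143], reappears at step 7: the system is in a cycle of period 2 from step 5 on.  Therefore the state at step 370 equals the state at step 5 + ((370 - 5) mod 2) = 6, which is [142, 142, 142, 142, 143, 143, 143, 142, 142, 142, 142, 142, 143, 142, 142, 142, 142, 142, 142, 142].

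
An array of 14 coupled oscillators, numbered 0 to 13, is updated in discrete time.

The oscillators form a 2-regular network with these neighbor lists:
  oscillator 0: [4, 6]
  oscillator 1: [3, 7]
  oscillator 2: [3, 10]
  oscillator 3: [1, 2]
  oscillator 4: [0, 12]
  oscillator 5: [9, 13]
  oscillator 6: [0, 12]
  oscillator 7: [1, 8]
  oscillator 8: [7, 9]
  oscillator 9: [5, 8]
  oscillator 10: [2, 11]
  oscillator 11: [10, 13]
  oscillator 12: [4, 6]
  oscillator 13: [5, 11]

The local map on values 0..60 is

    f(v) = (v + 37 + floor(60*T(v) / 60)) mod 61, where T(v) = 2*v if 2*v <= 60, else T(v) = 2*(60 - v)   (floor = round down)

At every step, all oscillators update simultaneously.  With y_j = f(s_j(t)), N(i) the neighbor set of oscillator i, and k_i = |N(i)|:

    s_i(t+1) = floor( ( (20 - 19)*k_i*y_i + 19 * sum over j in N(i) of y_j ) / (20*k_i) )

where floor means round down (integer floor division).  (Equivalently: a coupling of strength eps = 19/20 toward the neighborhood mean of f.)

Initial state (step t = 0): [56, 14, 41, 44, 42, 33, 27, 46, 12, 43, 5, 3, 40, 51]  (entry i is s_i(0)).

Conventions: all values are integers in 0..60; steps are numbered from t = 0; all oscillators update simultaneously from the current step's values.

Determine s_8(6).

Simulating step by step:
t=0: [56, 14, 41, 44, 42, 33, 27, 46, 12, 43, 5, 3, 40, 51]
t=1: [54, 49, 52, 37, 48, 46, 48, 16, 49, 9, 50, 48, 55, 25]
t=2: [47, 41, 52, 46, 41, 28, 41, 45, 15, 46, 46, 48, 47, 49]
t=3: [54, 50, 49, 49, 49, 49, 49, 38, 49, 40, 46, 48, 54, 53]
t=4: [46, 52, 48, 46, 42, 49, 42, 47, 56, 47, 47, 46, 46, 47]
t=5: [53, 49, 49, 46, 50, 48, 50, 42, 48, 43, 49, 49, 53, 48]
t=6: [45, 51, 48, 47, 43, 50, 43, 47, 53, 48, 47, 47, 45, 47]

Answer: s_8(6) = 53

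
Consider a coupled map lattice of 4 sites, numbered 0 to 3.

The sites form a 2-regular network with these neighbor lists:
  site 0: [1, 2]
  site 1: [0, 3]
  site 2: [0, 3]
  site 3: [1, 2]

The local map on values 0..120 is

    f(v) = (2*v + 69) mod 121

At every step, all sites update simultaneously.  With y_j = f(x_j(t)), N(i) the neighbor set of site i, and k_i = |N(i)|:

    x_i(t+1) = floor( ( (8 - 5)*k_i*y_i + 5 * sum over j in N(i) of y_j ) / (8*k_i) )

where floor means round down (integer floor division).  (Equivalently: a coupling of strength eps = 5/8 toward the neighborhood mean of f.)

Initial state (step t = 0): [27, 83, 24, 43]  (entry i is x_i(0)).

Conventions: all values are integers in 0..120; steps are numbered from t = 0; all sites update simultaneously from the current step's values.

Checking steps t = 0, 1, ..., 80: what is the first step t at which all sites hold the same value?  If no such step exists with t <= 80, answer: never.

Answer: 9
Key observation: Synchronization is absorbing here: once all sites are equal they stay equal, and step 9 is the first all-equal step.

Derivation:
t=0: [27, 83, 24, 43]  (not all equal)
t=1: [72, 54, 55, 84]  (not all equal)
t=2: [70, 86, 86, 79]  (not all equal)
t=3: [108, 105, 105, 114]  (not all equal)
t=4: [39, 44, 44, 43]  (not all equal)
t=5: [32, 32, 32, 35]  (not all equal)
t=6: [12, 13, 13, 14]  (not all equal)
t=7: [94, 95, 95, 95]  (not all equal)
t=8: [16, 16, 16, 17]  (not all equal)
t=9: [101, 101, 101, 101]  (all equal)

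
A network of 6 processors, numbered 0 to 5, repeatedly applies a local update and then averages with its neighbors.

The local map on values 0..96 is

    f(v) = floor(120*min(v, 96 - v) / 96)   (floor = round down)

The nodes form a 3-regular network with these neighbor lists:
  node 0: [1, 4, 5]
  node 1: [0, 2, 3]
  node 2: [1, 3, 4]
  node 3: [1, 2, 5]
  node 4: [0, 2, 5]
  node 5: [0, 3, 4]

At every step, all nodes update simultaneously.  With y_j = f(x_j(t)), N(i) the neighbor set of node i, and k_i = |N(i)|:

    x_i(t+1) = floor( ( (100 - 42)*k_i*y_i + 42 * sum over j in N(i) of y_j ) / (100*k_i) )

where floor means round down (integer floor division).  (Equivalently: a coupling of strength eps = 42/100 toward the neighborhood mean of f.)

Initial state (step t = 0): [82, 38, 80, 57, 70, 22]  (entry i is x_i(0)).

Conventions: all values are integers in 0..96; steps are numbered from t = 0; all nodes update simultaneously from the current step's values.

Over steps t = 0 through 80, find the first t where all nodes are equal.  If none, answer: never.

Simulating step by step:
t=0: [82, 38, 80, 57, 70, 22]  (not all equal)
t=1: [24, 39, 29, 41, 27, 29]  (not all equal)
t=2: [33, 44, 39, 46, 33, 36]  (not all equal)
t=3: [43, 52, 49, 53, 42, 45]  (not all equal)
t=4: [53, 54, 56, 54, 53, 54]  (not all equal)
t=5: [52, 51, 50, 51, 52, 52]  (not all equal)
t=6: [55, 56, 56, 56, 55, 55]  (not all equal)
t=7: [50, 50, 50, 50, 50, 50]  (all equal)

Answer: 7
Key observation: Synchronization is absorbing here: once all nodes are equal they stay equal, and step 7 is the first all-equal step.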